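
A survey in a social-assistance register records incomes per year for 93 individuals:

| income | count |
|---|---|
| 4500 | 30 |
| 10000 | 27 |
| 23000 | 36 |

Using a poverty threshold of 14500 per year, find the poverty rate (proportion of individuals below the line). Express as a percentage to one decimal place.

61.3%

57 of the 93 individuals have income below 14500.
H = 57/93 = 61.3%.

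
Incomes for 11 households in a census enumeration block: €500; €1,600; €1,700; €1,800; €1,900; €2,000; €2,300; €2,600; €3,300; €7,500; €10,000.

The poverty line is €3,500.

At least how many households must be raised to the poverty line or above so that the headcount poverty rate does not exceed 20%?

7

Currently q = 9 of N = 11 are below the line (H = 0.818).
A headcount ratio of at most 20% allows at most ⌊0.20 × 11⌋ = 2 poor households.
So at least 9 − 2 = 7 must be lifted.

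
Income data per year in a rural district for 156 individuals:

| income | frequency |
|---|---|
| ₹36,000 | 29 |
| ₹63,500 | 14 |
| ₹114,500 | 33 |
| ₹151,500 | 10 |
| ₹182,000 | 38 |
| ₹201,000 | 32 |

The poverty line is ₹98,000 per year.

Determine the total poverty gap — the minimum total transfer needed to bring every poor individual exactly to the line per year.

₹2,281,000

Below the line: 29×₹36,000, 14×₹63,500 (q = 43 of N = 156).
Individual gaps: 29×(98000−36000) = 1798000; 14×(98000−63500) = 483000.
Aggregate gap = ₹2,281,000.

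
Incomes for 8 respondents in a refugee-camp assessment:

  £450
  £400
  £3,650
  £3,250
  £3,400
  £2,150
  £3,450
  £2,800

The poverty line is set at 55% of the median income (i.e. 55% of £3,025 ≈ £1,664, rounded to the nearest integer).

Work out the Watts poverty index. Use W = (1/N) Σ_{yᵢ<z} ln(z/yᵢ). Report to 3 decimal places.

0.342

Incomes under z: £400, £450 (q = 2 of N = 8).
ln(z/y) terms: ln(1664/400) = 1.4255; ln(1664/450) = 1.3077.
W = 2.733247 / 8 = 0.342.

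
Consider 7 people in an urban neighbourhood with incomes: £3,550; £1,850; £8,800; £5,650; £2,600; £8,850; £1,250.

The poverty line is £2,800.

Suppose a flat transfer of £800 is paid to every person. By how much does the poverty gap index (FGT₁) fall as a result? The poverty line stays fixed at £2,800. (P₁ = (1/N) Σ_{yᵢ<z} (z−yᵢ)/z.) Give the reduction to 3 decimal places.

Before: below the line — £1,250, £1,850, £2,600; poverty gap index (FGT₁) = 0.13776.
After the £800 transfer: below the line — £2,050, £2,650; poverty gap index (FGT₁) = 0.04592.
Reduction = 0.13776 − 0.04592 = 0.092.

0.092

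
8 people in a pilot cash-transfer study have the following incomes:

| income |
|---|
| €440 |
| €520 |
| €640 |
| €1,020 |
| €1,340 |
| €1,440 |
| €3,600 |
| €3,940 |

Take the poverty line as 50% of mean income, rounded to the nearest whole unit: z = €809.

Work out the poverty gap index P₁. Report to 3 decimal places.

Below z: €440, €520, €640 (q = 3 of N = 8).
Gap ratios (z−y)/z: (809−440)/809 = 0.4561; (809−520)/809 = 0.3572; (809−640)/809 = 0.2089.
Sum of shortfalls = 1.022250; P₁ averages over all N: 1.022250 / 8 = 0.128.

0.128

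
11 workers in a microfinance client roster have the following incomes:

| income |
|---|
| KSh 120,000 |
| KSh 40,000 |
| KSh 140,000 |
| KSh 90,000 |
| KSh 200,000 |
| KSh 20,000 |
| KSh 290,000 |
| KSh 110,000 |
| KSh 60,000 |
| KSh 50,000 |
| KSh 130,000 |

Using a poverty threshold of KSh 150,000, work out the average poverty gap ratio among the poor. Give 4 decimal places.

Below the line: KSh 20,000, KSh 40,000, KSh 50,000, KSh 60,000, KSh 90,000, KSh 110,000, KSh 120,000, KSh 130,000, KSh 140,000 (q = 9 of N = 11).
Shortfall ratios (z−y)/z: 0.8667, 0.7333, 0.6667, 0.6000, 0.4000, 0.2667, 0.2000, 0.1333, 0.0667; sum = 3.933333.
The income-gap ratio divides by q (the poor only): 3.933333 / 9 = 0.4370.

0.4370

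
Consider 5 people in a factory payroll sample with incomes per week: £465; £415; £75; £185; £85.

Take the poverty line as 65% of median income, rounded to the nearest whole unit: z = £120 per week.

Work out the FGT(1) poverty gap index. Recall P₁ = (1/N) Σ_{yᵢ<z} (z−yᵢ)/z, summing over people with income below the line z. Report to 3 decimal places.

Incomes under z: £75, £85 (q = 2 of N = 5).
Shortfall ratios: (120−75)/120 = 0.3750; (120−85)/120 = 0.2917.
Σ = 0.666667. Dividing by the full population N = 5 gives P₁ = 0.133.

0.133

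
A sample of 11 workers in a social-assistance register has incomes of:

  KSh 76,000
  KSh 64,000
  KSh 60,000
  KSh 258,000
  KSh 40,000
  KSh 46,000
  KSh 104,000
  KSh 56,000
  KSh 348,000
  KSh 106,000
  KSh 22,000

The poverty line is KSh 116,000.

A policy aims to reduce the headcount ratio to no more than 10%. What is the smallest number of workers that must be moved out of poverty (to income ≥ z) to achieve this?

8

9 of the 11 workers are poor, so H = 9/11 = 0.818.
A headcount ratio of at most 10% allows at most ⌊0.10 × 11⌋ = 1 poor workers.
So at least 9 − 1 = 8 must be lifted.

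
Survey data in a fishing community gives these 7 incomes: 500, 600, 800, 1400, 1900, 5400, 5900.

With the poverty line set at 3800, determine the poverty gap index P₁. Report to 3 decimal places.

0.519

Below z: 500, 600, 800, 1400, 1900 (q = 5 of N = 7).
Shortfall ratios: (3800−500)/3800 = 0.8684; (3800−600)/3800 = 0.8421; (3800−800)/3800 = 0.7895; (3800−1400)/3800 = 0.6316; (3800−1900)/3800 = 0.5000.
Σ = 3.631579. Dividing by the full population N = 7 gives P₁ = 0.519.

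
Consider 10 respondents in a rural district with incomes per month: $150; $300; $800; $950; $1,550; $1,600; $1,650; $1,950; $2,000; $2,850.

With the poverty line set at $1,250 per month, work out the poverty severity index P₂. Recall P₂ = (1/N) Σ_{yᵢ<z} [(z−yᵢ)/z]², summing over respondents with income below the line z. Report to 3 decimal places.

0.154

Incomes under z: $150, $300, $800, $950 (q = 4 of N = 10).
Normalized shortfalls: (1250−150)/1250 = 0.8800; (1250−300)/1250 = 0.7600; (1250−800)/1250 = 0.3600; (1250−950)/1250 = 0.2400.
Squared: 0.7744; 0.5776; 0.1296; 0.0576.
Sum = 1.539200; P₂ = 1.539200 / 10 = 0.154.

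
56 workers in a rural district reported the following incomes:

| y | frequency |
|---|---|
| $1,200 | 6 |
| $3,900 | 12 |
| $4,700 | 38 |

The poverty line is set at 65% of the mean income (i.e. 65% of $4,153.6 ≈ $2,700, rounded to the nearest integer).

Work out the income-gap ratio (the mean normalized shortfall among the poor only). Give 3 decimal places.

Below the line: 6×$1,200 (q = 6 of N = 56).
Shortfall ratios (z−y)/z: 0.5556 (×6); sum = 3.333333.
I averages over the q = 6 poor units only: 3.333333 / 6 = 0.556.

0.556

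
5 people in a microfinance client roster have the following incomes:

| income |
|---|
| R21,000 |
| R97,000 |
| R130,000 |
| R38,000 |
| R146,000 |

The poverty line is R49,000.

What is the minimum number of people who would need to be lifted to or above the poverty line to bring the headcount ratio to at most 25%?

Currently q = 2 of N = 5 are below the line (H = 0.400).
A headcount ratio of at most 25% allows at most ⌊0.25 × 5⌋ = 1 poor people.
So at least 2 − 1 = 1 must be lifted.

1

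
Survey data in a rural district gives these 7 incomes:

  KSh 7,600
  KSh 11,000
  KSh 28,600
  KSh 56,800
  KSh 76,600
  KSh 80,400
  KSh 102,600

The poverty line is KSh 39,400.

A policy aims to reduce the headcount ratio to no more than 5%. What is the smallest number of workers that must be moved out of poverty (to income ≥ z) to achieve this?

3

3 of the 7 workers are poor, so H = 3/7 = 0.429.
A headcount ratio of at most 5% allows at most ⌊0.05 × 7⌋ = 0 poor workers.
So at least 3 − 0 = 3 must be lifted.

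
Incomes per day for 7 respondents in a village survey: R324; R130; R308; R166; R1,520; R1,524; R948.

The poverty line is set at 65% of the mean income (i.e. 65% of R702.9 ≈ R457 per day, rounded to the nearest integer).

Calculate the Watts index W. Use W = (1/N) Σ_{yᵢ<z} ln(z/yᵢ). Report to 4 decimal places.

0.4298

Poor units: R130, R166, R308, R324 (q = 4 of N = 7).
Log gaps: ln(457/130) = 1.2571; ln(457/166) = 1.0127; ln(457/308) = 0.3946; ln(457/324) = 0.3439.
W = 3.008368 / 7 = 0.4298.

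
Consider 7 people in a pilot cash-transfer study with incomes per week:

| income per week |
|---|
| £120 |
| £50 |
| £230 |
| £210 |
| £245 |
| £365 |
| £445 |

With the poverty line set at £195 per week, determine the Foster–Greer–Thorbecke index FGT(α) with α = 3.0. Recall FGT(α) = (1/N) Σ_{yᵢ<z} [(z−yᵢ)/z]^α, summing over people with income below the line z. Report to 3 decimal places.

0.067

Incomes under z: £50, £120 (q = 2 of N = 7).
Shortfall ratios: (195−50)/195 = 0.7436; (195−120)/195 = 0.3846.
Raised to α = 3.0: 0.41115; 0.05690.
Sum = 0.468046; FGT(3.0) = 0.468046 / 7 = 0.067.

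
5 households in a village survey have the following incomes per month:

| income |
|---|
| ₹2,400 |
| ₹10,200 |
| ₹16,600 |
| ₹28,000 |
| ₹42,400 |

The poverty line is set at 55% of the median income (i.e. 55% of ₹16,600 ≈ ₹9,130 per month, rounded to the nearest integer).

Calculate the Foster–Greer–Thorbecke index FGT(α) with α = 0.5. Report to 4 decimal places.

0.1717

Poor units: ₹2,400 (q = 1 of N = 5).
Shortfall ratios: (9130−2400)/9130 = 0.7371.
Raised to α = 0.5: 0.85856.
Sum = 0.858563; FGT(0.5) = 0.858563 / 5 = 0.1717.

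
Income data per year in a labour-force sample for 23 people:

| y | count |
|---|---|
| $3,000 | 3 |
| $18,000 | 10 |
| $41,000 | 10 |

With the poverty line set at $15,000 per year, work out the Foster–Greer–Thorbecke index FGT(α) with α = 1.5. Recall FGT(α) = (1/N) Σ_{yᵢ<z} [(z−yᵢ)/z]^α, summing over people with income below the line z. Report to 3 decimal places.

Incomes under z: 3×$3,000 (q = 3 of N = 23).
Normalized shortfalls: (15000−3000)/15000 = 0.8000 (×3).
Raised to α = 1.5: 0.71554 (×3).
Sum = 2.146625; FGT(1.5) = 2.146625 / 23 = 0.093.

0.093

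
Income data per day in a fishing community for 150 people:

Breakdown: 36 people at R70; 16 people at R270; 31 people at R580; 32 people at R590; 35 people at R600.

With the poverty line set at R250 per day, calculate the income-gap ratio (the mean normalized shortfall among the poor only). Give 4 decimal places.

Below the line: 36×R70 (q = 36 of N = 150).
Relative gaps: 0.7200 (×36); sum = 25.920000.
The income-gap ratio divides by q (the poor only): 25.920000 / 36 = 0.7200.

0.7200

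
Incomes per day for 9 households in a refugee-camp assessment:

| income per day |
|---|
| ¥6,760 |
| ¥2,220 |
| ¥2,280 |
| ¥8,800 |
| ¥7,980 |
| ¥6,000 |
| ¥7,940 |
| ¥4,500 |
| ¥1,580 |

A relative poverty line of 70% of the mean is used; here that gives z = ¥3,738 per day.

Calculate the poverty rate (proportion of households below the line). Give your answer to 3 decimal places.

0.333

3 of the 9 households have income below ¥3,738.
H = 3/9 = 0.333.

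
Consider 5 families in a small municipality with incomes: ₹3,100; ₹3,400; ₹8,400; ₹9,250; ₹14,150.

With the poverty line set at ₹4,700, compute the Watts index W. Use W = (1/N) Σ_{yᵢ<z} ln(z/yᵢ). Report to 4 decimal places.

0.1480

Poor units: ₹3,100, ₹3,400 (q = 2 of N = 5).
Log shortfalls: ln(4700/3100) = 0.4162; ln(4700/3400) = 0.3238.
W = 0.739947 / 5 = 0.1480.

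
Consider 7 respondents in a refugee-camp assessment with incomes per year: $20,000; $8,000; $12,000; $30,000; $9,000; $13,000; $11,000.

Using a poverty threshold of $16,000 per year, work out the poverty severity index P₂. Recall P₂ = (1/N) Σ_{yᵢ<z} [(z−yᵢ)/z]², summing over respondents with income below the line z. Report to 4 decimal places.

0.0910

Incomes under z: $8,000, $9,000, $11,000, $12,000, $13,000 (q = 5 of N = 7).
Shortfall ratios: (16000−8000)/16000 = 0.5000; (16000−9000)/16000 = 0.4375; (16000−11000)/16000 = 0.3125; (16000−12000)/16000 = 0.2500; (16000−13000)/16000 = 0.1875.
Squared: 0.2500; 0.1914; 0.0977; 0.0625; 0.0352.
Sum = 0.636719; P₂ = 0.636719 / 7 = 0.0910.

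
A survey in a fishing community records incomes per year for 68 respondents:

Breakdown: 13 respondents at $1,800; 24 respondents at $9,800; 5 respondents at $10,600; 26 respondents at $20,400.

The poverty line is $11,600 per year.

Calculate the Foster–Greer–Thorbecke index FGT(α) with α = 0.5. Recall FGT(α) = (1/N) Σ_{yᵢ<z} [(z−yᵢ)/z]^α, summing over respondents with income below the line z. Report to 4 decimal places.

0.3363

Below the line: 13×$1,800, 24×$9,800, 5×$10,600 (q = 42 of N = 68).
Relative gaps: (11600−1800)/11600 = 0.8448 (×13); (11600−9800)/11600 = 0.1552 (×24); (11600−10600)/11600 = 0.0862 (×5).
Raised to α = 0.5: 0.91915 (×13); 0.39392 (×24); 0.29361 (×5).
Sum = 22.870999; FGT(0.5) = 22.870999 / 68 = 0.3363.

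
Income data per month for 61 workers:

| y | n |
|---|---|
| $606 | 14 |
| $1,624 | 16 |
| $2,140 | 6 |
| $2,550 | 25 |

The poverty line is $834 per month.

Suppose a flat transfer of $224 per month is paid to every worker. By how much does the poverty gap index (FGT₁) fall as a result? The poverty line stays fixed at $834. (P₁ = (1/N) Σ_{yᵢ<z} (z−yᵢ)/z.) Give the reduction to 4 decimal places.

0.0616

Before: below the line — 14×$606; poverty gap index (FGT₁) = 0.062743.
After the $224 transfer: below the line — 14×$830; poverty gap index (FGT₁) = 0.001101.
Reduction = 0.062743 − 0.001101 = 0.0616.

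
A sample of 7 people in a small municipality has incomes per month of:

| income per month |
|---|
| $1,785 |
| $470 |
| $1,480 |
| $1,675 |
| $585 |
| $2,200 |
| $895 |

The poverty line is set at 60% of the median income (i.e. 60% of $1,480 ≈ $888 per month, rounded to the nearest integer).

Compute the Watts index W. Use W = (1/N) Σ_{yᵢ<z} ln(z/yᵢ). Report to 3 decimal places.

0.151

Incomes under z: $470, $585 (q = 2 of N = 7).
Log shortfalls: ln(888/470) = 0.6362; ln(888/585) = 0.4174.
W = 1.053599 / 7 = 0.151.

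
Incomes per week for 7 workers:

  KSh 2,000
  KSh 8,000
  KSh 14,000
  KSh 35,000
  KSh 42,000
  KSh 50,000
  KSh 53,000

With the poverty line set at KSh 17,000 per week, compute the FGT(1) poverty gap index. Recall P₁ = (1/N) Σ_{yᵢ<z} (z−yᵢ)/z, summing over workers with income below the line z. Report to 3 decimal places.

Below the line: KSh 2,000, KSh 8,000, KSh 14,000 (q = 3 of N = 7).
Shortfall ratios: (17000−2000)/17000 = 0.8824; (17000−8000)/17000 = 0.5294; (17000−14000)/17000 = 0.1765.
Σ = 1.588235. Dividing by the full population N = 7 gives P₁ = 0.227.

0.227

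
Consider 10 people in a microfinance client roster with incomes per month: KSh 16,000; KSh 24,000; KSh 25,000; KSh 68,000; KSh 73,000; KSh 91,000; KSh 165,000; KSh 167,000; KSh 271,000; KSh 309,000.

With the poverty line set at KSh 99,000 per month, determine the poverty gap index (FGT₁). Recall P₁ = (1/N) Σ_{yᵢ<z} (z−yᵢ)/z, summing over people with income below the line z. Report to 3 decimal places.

Below the line: KSh 16,000, KSh 24,000, KSh 25,000, KSh 68,000, KSh 73,000, KSh 91,000 (q = 6 of N = 10).
Gap ratios (z−y)/z: (99000−16000)/99000 = 0.8384; (99000−24000)/99000 = 0.7576; (99000−25000)/99000 = 0.7475; (99000−68000)/99000 = 0.3131; (99000−73000)/99000 = 0.2626; (99000−91000)/99000 = 0.0808.
Sum of shortfalls = 3.000000; P₁ averages over all N: 3.000000 / 10 = 0.300.

0.300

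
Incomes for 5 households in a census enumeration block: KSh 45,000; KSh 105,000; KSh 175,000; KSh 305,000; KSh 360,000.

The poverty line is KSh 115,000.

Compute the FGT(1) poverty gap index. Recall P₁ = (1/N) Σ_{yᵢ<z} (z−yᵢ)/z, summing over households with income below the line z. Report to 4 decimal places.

Below z: KSh 45,000, KSh 105,000 (q = 2 of N = 5).
Normalized shortfalls: (115000−45000)/115000 = 0.6087; (115000−105000)/115000 = 0.0870.
Sum of shortfalls = 0.695652; P₁ averages over all N: 0.695652 / 5 = 0.1391.

0.1391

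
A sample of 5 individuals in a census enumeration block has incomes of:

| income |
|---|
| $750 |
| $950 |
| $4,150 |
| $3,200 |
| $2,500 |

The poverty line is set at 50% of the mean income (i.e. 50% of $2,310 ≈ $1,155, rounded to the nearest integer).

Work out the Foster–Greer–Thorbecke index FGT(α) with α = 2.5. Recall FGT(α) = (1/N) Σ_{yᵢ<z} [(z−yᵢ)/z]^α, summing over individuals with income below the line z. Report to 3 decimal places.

0.017

Poor units: $750, $950 (q = 2 of N = 5).
Normalized shortfalls: (1155−750)/1155 = 0.3506; (1155−950)/1155 = 0.1775.
Raised to α = 2.5: 0.07281; 0.01327.
Sum = 0.086080; FGT(2.5) = 0.086080 / 5 = 0.017.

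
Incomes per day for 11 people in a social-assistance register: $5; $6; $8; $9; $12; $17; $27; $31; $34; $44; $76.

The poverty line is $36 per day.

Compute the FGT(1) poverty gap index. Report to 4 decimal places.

Below z: $5, $6, $8, $9, $12, $17, $27, $31, $34 (q = 9 of N = 11).
Normalized shortfalls: (36−5)/36 = 0.8611; (36−6)/36 = 0.8333; (36−8)/36 = 0.7778; (36−9)/36 = 0.7500; (36−12)/36 = 0.6667; (36−17)/36 = 0.5278; (36−27)/36 = 0.2500; (36−31)/36 = 0.1389; (36−34)/36 = 0.0556.
Σ = 4.861111. Dividing by the full population N = 11 gives P₁ = 0.4419.

0.4419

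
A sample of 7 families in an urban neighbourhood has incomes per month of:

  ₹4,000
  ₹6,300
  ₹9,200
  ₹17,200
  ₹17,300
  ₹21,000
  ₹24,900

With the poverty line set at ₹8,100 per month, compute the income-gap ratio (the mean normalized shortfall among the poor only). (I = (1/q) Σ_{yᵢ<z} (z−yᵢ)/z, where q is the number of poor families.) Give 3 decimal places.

0.364

Incomes under z: ₹4,000, ₹6,300 (q = 2 of N = 7).
Shortfall ratios (z−y)/z: 0.5062, 0.2222; sum = 0.728395.
I averages over the q = 2 poor units only: 0.728395 / 2 = 0.364.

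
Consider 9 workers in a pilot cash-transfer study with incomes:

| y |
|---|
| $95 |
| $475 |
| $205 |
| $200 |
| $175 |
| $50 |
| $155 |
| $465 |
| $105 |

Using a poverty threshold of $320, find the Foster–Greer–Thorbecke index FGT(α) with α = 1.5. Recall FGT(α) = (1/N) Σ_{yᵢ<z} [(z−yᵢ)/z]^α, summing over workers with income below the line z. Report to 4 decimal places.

0.3373

Below the line: $50, $95, $105, $155, $175, $200, $205 (q = 7 of N = 9).
Relative gaps: (320−50)/320 = 0.8438; (320−95)/320 = 0.7031; (320−105)/320 = 0.6719; (320−155)/320 = 0.5156; (320−175)/320 = 0.4531; (320−200)/320 = 0.3750; (320−205)/320 = 0.3594.
Raised to α = 1.5: 0.77503; 0.58959; 0.55072; 0.37026; 0.30502; 0.22964; 0.21544.
Sum = 3.035696; FGT(1.5) = 3.035696 / 9 = 0.3373.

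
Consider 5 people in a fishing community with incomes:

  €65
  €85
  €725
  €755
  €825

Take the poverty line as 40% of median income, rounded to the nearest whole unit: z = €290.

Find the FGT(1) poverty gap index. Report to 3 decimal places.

Incomes under z: €65, €85 (q = 2 of N = 5).
Normalized shortfalls: (290−65)/290 = 0.7759; (290−85)/290 = 0.7069.
Sum of shortfalls = 1.482759; P₁ averages over all N: 1.482759 / 5 = 0.297.

0.297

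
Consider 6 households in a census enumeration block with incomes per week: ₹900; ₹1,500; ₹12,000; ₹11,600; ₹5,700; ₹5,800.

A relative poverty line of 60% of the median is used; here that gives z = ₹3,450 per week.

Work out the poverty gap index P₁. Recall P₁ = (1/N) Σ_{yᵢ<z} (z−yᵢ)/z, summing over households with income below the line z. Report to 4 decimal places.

0.2174

Incomes under z: ₹900, ₹1,500 (q = 2 of N = 6).
Gap ratios (z−y)/z: (3450−900)/3450 = 0.7391; (3450−1500)/3450 = 0.5652.
Sum of shortfalls = 1.304348; P₁ averages over all N: 1.304348 / 6 = 0.2174.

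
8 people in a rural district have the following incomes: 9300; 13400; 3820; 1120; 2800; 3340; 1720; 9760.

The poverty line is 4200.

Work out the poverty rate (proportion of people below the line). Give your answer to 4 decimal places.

0.6250

5 of the 8 people have income below 4200.
H = 5/8 = 0.6250.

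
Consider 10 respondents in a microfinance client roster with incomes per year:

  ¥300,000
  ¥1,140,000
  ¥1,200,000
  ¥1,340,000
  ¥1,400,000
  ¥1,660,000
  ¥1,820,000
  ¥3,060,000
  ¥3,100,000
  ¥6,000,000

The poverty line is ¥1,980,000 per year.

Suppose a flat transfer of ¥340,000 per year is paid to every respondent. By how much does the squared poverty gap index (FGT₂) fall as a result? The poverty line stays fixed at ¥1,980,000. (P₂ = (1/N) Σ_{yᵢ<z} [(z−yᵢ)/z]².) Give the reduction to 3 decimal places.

0.067

Before: below the line — ¥300,000, ¥1,140,000, ¥1,200,000, ¥1,340,000, ¥1,400,000, ¥1,660,000, ¥1,820,000; squared poverty gap index (FGT₂) = 0.12780.
After the ¥340,000 transfer: below the line — ¥640,000, ¥1,480,000, ¥1,540,000, ¥1,680,000, ¥1,740,000; squared poverty gap index (FGT₂) = 0.06088.
Reduction = 0.12780 − 0.06088 = 0.067.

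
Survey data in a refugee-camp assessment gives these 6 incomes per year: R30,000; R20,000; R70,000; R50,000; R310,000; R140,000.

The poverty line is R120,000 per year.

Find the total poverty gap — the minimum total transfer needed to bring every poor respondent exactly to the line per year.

Below the line: R20,000, R30,000, R50,000, R70,000 (q = 4 of N = 6).
Individual gaps: 120000−20000 = 100000; 120000−30000 = 90000; 120000−50000 = 70000; 120000−70000 = 50000.
Aggregate gap = R310,000.

R310,000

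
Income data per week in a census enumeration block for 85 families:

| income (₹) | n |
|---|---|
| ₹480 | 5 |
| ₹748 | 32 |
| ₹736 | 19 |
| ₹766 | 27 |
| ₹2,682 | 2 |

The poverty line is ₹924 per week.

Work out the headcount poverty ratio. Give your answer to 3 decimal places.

0.976

83 of the 85 families have income below ₹924.
H = 83/85 = 0.976.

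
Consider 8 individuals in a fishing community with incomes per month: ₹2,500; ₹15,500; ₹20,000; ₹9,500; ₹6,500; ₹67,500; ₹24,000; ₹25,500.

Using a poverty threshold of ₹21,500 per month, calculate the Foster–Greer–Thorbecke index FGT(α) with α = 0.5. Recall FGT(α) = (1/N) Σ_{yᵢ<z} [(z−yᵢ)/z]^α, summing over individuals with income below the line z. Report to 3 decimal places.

Incomes under z: ₹2,500, ₹6,500, ₹9,500, ₹15,500, ₹20,000 (q = 5 of N = 8).
Relative gaps: (21500−2500)/21500 = 0.8837; (21500−6500)/21500 = 0.6977; (21500−9500)/21500 = 0.5581; (21500−15500)/21500 = 0.2791; (21500−20000)/21500 = 0.0698.
Raised to α = 0.5: 0.94006; 0.83527; 0.74709; 0.52827; 0.26414.
Sum = 3.314827; FGT(0.5) = 3.314827 / 8 = 0.414.

0.414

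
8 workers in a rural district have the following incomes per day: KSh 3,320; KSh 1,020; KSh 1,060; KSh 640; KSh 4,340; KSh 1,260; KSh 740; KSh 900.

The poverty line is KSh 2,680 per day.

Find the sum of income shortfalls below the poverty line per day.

Incomes under z: KSh 640, KSh 740, KSh 900, KSh 1,020, KSh 1,060, KSh 1,260 (q = 6 of N = 8).
Individual gaps: 2680−640 = 2040; 2680−740 = 1940; 2680−900 = 1780; 2680−1020 = 1660; 2680−1060 = 1620; 2680−1260 = 1420.
Aggregate gap = KSh 10,460.

KSh 10,460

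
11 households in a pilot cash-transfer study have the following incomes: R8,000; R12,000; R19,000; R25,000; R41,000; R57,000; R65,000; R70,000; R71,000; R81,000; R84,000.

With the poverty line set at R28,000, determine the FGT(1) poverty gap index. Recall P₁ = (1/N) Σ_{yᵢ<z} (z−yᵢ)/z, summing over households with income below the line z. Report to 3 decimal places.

0.156

Below z: R8,000, R12,000, R19,000, R25,000 (q = 4 of N = 11).
Relative gaps: (28000−8000)/28000 = 0.7143; (28000−12000)/28000 = 0.5714; (28000−19000)/28000 = 0.3214; (28000−25000)/28000 = 0.1071.
Σ = 1.714286. Dividing by the full population N = 11 gives P₁ = 0.156.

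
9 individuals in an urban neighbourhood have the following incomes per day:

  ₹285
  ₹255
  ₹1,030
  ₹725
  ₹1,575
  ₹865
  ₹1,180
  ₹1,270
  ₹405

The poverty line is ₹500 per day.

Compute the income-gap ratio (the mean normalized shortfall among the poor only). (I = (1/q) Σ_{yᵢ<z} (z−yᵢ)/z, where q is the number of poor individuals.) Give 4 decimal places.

0.3700

Below the line: ₹255, ₹285, ₹405 (q = 3 of N = 9).
Shortfall ratios (z−y)/z: 0.4900, 0.4300, 0.1900; sum = 1.110000.
I averages over the q = 3 poor units only: 1.110000 / 3 = 0.3700.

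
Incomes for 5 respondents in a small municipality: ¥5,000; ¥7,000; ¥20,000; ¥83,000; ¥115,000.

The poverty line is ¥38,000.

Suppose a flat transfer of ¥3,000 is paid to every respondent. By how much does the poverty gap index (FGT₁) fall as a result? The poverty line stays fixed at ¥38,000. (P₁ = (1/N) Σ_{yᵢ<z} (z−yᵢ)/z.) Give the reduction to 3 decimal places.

0.047

Before: below the line — ¥5,000, ¥7,000, ¥20,000; poverty gap index (FGT₁) = 0.43158.
After the ¥3,000 transfer: below the line — ¥8,000, ¥10,000, ¥23,000; poverty gap index (FGT₁) = 0.38421.
Reduction = 0.43158 − 0.38421 = 0.047.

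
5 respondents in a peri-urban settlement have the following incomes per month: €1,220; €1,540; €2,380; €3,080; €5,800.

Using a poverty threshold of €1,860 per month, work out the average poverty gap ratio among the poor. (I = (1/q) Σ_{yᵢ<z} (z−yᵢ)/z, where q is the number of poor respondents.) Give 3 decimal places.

Below z: €1,220, €1,540 (q = 2 of N = 5).
Relative gaps: 0.3441, 0.1720; sum = 0.516129.
I averages over the q = 2 poor units only: 0.516129 / 2 = 0.258.

0.258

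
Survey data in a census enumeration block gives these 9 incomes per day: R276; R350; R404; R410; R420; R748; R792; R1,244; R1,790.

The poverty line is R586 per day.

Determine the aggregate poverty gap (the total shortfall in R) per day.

R1,070

Incomes under z: R276, R350, R404, R410, R420 (q = 5 of N = 9).
Individual gaps: 586−276 = 310; 586−350 = 236; 586−404 = 182; 586−410 = 176; 586−420 = 166.
Aggregate gap = R1,070.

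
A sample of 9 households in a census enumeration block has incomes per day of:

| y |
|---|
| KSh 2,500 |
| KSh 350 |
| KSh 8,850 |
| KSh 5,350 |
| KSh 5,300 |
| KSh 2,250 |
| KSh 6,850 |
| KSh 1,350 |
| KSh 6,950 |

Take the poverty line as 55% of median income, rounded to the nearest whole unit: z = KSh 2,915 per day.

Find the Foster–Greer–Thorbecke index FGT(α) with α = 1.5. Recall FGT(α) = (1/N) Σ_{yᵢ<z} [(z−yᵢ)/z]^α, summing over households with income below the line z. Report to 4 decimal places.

Below z: KSh 350, KSh 1,350, KSh 2,250, KSh 2,500 (q = 4 of N = 9).
Relative gaps: (2915−350)/2915 = 0.8799; (2915−1350)/2915 = 0.5369; (2915−2250)/2915 = 0.2281; (2915−2500)/2915 = 0.1424.
Raised to α = 1.5: 0.82542; 0.39338; 0.10896; 0.05372.
Sum = 1.381477; FGT(1.5) = 1.381477 / 9 = 0.1535.

0.1535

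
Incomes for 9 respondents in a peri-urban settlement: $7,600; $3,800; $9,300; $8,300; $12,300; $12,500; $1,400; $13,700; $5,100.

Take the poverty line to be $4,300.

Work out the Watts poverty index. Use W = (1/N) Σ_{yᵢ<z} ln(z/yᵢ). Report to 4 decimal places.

0.1384

Poor units: $1,400, $3,800 (q = 2 of N = 9).
ln(z/y) terms: ln(4300/1400) = 1.1221; ln(4300/3800) = 0.1236.
W = 1.245757 / 9 = 0.1384.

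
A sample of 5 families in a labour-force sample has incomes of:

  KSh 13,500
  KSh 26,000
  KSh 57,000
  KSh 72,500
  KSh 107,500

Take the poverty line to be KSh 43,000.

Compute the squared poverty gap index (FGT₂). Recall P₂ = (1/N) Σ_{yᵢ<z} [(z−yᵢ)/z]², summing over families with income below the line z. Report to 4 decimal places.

0.1254

Below the line: KSh 13,500, KSh 26,000 (q = 2 of N = 5).
Relative gaps: (43000−13500)/43000 = 0.6860; (43000−26000)/43000 = 0.3953.
Squared: 0.4707; 0.1563.
Sum = 0.626961; P₂ = 0.626961 / 5 = 0.1254.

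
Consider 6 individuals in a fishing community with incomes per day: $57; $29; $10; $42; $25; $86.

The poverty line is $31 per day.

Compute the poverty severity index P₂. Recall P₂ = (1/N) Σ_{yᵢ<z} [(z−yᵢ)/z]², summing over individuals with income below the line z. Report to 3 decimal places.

0.083

Poor units: $10, $25, $29 (q = 3 of N = 6).
Shortfall ratios: (31−10)/31 = 0.6774; (31−25)/31 = 0.1935; (31−29)/31 = 0.0645.
Squared: 0.4589; 0.0375; 0.0042.
Sum = 0.500520; P₂ = 0.500520 / 6 = 0.083.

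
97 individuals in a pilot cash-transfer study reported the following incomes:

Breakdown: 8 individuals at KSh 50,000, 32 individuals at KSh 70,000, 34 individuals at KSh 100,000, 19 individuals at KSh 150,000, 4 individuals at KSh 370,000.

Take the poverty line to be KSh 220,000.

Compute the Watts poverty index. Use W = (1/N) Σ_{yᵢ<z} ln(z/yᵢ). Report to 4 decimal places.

Incomes under z: 8×KSh 50,000, 32×KSh 70,000, 34×KSh 100,000, 19×KSh 150,000 (q = 93 of N = 97).
ln(z/y) terms: ln(220000/50000) = 1.4816 (×8); ln(220000/70000) = 1.1451 (×32); ln(220000/100000) = 0.7885 (×34); ln(220000/150000) = 0.3830 (×19).
W = 82.581473 / 97 = 0.8514.

0.8514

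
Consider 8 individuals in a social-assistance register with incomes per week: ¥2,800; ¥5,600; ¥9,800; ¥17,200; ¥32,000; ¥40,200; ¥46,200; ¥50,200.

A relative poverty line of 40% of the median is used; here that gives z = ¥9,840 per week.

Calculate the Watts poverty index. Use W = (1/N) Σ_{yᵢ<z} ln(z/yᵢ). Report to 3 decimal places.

Incomes under z: ¥2,800, ¥5,600, ¥9,800 (q = 3 of N = 8).
Log gaps: ln(9840/2800) = 1.2568; ln(9840/5600) = 0.5637; ln(9840/9800) = 0.0041.
W = 1.824599 / 8 = 0.228.

0.228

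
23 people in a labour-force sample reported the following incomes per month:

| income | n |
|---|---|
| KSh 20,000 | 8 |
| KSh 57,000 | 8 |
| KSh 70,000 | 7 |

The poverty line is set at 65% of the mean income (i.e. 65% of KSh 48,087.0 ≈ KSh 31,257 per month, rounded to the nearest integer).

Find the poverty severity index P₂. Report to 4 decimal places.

0.0451

Below the line: 8×KSh 20,000 (q = 8 of N = 23).
Gap ratios (z−y)/z: (31257−20000)/31257 = 0.3601 (×8).
Squared: 0.1297 (×8).
Sum = 1.037626; P₂ = 1.037626 / 23 = 0.0451.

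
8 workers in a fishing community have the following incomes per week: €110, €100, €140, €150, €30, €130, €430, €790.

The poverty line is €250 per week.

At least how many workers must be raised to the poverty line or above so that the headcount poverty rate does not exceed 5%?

6

6 of the 8 workers are poor, so H = 6/8 = 0.750.
A headcount ratio of at most 5% allows at most ⌊0.05 × 8⌋ = 0 poor workers.
So at least 6 − 0 = 6 must be lifted.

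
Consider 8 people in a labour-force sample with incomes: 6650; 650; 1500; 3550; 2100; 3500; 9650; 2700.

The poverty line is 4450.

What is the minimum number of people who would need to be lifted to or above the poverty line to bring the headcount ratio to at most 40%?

3

Currently q = 6 of N = 8 are below the line (H = 0.750).
A headcount ratio of at most 40% allows at most ⌊0.40 × 8⌋ = 3 poor people.
So at least 6 − 3 = 3 must be lifted.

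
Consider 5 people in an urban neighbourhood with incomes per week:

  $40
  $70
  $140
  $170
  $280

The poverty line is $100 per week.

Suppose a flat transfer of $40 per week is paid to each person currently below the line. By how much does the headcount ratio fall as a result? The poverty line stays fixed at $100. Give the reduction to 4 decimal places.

Before: below the line — $40, $70; headcount ratio = 0.400000.
After the $40 transfer: below the line — $80; headcount ratio = 0.200000.
Reduction = 0.400000 − 0.200000 = 0.2000.

0.2000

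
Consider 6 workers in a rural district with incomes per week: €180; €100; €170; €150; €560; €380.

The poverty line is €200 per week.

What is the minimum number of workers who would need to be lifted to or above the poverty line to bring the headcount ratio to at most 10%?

4 of the 6 workers are poor, so H = 4/6 = 0.667.
A headcount ratio of at most 10% allows at most ⌊0.10 × 6⌋ = 0 poor workers.
So at least 4 − 0 = 4 must be lifted.

4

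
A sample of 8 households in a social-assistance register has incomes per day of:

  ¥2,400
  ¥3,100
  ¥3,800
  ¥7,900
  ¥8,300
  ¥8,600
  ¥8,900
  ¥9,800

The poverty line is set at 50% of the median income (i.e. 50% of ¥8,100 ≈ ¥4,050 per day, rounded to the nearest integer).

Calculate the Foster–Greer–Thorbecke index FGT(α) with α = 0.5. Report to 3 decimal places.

0.171

Incomes under z: ¥2,400, ¥3,100, ¥3,800 (q = 3 of N = 8).
Gap ratios (z−y)/z: (4050−2400)/4050 = 0.4074; (4050−3100)/4050 = 0.2346; (4050−3800)/4050 = 0.0617.
Raised to α = 0.5: 0.63828; 0.48432; 0.24845.
Sum = 1.371059; FGT(0.5) = 1.371059 / 8 = 0.171.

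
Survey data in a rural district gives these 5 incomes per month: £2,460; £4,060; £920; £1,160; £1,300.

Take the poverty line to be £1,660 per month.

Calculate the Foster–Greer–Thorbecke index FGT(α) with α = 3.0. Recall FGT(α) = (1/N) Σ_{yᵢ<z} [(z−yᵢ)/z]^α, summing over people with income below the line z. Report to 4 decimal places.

0.0252

Incomes under z: £920, £1,160, £1,300 (q = 3 of N = 5).
Shortfall ratios: (1660−920)/1660 = 0.4458; (1660−1160)/1660 = 0.3012; (1660−1300)/1660 = 0.2169.
Raised to α = 3.0: 0.08859; 0.02733; 0.01020.
Sum = 0.126113; FGT(3.0) = 0.126113 / 5 = 0.0252.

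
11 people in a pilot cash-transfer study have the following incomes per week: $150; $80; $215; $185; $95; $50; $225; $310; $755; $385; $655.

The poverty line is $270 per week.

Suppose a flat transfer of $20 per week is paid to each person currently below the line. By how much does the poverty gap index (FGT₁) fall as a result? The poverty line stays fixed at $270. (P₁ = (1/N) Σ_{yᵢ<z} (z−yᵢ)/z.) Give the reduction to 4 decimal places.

0.0471

Before: below the line — $50, $80, $95, $150, $185, $215, $225; poverty gap index (FGT₁) = 0.299663.
After the $20 transfer: below the line — $70, $100, $115, $170, $205, $235, $245; poverty gap index (FGT₁) = 0.252525.
Reduction = 0.299663 − 0.252525 = 0.0471.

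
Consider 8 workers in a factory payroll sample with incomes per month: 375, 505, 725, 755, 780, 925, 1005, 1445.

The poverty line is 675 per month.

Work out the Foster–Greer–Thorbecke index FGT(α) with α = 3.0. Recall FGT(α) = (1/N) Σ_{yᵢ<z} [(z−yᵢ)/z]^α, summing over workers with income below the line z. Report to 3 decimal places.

0.013

Below the line: 375, 505 (q = 2 of N = 8).
Normalized shortfalls: (675−375)/675 = 0.4444; (675−505)/675 = 0.2519.
Raised to α = 3.0: 0.08779; 0.01597.
Sum = 0.103766; FGT(3.0) = 0.103766 / 8 = 0.013.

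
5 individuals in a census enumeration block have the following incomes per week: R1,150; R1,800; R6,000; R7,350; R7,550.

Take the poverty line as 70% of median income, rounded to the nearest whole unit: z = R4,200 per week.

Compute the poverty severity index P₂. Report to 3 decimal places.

Below z: R1,150, R1,800 (q = 2 of N = 5).
Gap ratios (z−y)/z: (4200−1150)/4200 = 0.7262; (4200−1800)/4200 = 0.5714.
Squared: 0.5274; 0.3265.
Sum = 0.853883; P₂ = 0.853883 / 5 = 0.171.

0.171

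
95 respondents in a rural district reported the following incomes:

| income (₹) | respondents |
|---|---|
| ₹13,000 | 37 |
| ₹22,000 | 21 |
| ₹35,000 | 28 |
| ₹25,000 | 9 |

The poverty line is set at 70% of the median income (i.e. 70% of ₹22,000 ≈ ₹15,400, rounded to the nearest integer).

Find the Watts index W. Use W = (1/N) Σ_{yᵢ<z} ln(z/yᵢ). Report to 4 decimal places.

0.0660

Poor units: 37×₹13,000 (q = 37 of N = 95).
ln(z/y) terms: ln(15400/13000) = 0.1694 (×37).
W = 6.268472 / 95 = 0.0660.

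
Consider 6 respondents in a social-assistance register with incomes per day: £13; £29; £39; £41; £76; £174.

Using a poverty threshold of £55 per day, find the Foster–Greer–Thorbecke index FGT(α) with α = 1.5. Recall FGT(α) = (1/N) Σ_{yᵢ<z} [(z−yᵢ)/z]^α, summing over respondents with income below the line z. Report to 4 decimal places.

0.2129

Incomes under z: £13, £29, £39, £41 (q = 4 of N = 6).
Normalized shortfalls: (55−13)/55 = 0.7636; (55−29)/55 = 0.4727; (55−39)/55 = 0.2909; (55−41)/55 = 0.2545.
Raised to α = 1.5: 0.66731; 0.32502; 0.15690; 0.12842.
Sum = 1.277667; FGT(1.5) = 1.277667 / 6 = 0.2129.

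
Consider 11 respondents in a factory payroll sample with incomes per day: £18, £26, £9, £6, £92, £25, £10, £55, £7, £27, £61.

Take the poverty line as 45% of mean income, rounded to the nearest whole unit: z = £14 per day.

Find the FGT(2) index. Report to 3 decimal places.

Incomes under z: £6, £7, £9, £10 (q = 4 of N = 11).
Relative gaps: (14−6)/14 = 0.5714; (14−7)/14 = 0.5000; (14−9)/14 = 0.3571; (14−10)/14 = 0.2857.
Squared: 0.3265; 0.2500; 0.1276; 0.0816.
Sum = 0.785714; P₂ = 0.785714 / 11 = 0.071.

0.071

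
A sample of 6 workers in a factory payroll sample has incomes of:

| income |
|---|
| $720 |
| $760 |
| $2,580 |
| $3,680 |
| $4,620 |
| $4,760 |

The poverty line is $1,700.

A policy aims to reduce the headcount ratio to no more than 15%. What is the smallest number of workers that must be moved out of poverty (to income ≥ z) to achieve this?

Currently q = 2 of N = 6 are below the line (H = 0.333).
A headcount ratio of at most 15% allows at most ⌊0.15 × 6⌋ = 0 poor workers.
So at least 2 − 0 = 2 must be lifted.

2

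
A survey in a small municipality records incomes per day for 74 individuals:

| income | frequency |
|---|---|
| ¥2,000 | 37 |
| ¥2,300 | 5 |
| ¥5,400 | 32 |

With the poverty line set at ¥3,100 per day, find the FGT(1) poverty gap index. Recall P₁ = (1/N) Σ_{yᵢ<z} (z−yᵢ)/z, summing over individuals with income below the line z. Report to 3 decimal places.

Incomes under z: 37×¥2,000, 5×¥2,300 (q = 42 of N = 74).
Normalized shortfalls: (3100−2000)/3100 = 0.3548 (×37); (3100−2300)/3100 = 0.2581 (×5).
Sum of shortfalls = 14.419355; P₁ averages over all N: 14.419355 / 74 = 0.195.

0.195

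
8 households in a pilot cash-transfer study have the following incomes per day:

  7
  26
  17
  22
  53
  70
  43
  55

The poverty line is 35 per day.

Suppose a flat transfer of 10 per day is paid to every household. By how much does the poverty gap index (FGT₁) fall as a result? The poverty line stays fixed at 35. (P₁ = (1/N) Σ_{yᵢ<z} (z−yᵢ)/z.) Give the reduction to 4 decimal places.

Before: below the line — 7, 17, 22, 26; poverty gap index (FGT₁) = 0.242857.
After the 10 transfer: below the line — 17, 27, 32; poverty gap index (FGT₁) = 0.103571.
Reduction = 0.242857 − 0.103571 = 0.1393.

0.1393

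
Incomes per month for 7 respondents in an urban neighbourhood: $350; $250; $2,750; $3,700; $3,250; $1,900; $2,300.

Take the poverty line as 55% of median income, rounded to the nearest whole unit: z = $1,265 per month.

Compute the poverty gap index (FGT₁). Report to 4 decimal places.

Poor units: $250, $350 (q = 2 of N = 7).
Normalized shortfalls: (1265−250)/1265 = 0.8024; (1265−350)/1265 = 0.7233.
Σ = 1.525692. Dividing by the full population N = 7 gives P₁ = 0.2180.

0.2180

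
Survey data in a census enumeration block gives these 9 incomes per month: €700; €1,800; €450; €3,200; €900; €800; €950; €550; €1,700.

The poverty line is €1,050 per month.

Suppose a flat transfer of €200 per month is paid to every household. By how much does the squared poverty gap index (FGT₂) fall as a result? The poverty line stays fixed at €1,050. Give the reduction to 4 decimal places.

0.0557

Before: below the line — €450, €550, €700, €800, €900, €950; squared poverty gap index (FGT₂) = 0.083396.
After the €200 transfer: below the line — €650, €750, €900, €1,000; squared poverty gap index (FGT₂) = 0.027715.
Reduction = 0.083396 − 0.027715 = 0.0557.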